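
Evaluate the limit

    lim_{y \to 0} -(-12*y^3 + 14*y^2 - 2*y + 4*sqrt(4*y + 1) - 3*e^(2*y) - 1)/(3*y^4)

Substitution gives 0/0; apply L'Hôpital's rule 4 times.
After differentiating numerator and denominator 4 times the quotient is (-48*e^(2*y) - 960/(4*y + 1)^(7/2))/(-72); at y = 0 this is 14.

14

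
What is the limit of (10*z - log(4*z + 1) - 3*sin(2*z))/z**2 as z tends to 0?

8

Substitution gives 0/0; apply L'Hôpital's rule 2 times.
After differentiating numerator and denominator 2 times the quotient is (12*sin(2*z) + 16/(4*z + 1)^2)/(2); at z = 0 this is 8.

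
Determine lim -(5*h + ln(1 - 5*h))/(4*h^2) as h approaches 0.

Direct substitution gives 0/0.
Apply L'Hôpital: lim (5 - 5/(1 - 5*h))/(-8*h), still 0/0.
After 2 applications of L'Hôpital's rule the quotient is (-25/(1 - 5*h)^2)/(-8); substituting h = 0 gives 25/8.

25/8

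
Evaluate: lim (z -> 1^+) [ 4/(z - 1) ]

∞

As z → 1⁺, (z - 1) → 0⁺, so (z - 1)^1 → 0⁺ and 4/(z - 1)^1 → ∞.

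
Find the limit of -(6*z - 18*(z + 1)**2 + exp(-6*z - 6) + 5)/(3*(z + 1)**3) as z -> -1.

12

Direct substitution gives 0/0.
Apply L'Hôpital: lim (-36*z - 6*e^(-6*z - 6) - 30)/(-9*(z + 1)^2), still 0/0.
Apply L'Hôpital: lim (36*e^(-6*z - 6) - 36)/(-18*z - 18), still 0/0.
After 3 applications of L'Hôpital's rule the quotient is (-216*e^(-6*z - 6))/(-18); substituting z = -1 gives 12.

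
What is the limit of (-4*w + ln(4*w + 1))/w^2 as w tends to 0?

-8

Direct substitution gives 0/0.
Apply L'Hôpital: lim (-4 + 4/(4*w + 1))/(2*w), still 0/0.
After 2 applications of L'Hôpital's rule the quotient is (-16/(4*w + 1)^2)/(2); substituting w = 0 gives -8.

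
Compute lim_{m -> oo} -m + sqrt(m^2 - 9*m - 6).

This has the form ∞ − ∞. Multiply and divide by the conjugate √(m^2 - 9*m - 6) + m.
That gives (-9m - 6) / (√(m^2 - 9*m - 6) + m).
Divide numerator and denominator by m: the limit is -9/(2·1) = -9/2.

-9/2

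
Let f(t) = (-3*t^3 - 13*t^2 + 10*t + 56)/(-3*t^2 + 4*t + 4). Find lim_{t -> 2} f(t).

39/4

Since t = 2 makes numerator and denominator zero, (t - 2) divides both.
Cancelling it gives (-3*t^2 - 19*t - 28)/(-3*t - 2); now plug in t = 2 to get 39/4.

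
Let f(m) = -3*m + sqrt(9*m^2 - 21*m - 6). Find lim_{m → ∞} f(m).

-7/2

An ∞ − ∞ form. Rationalising with the conjugate, the difference becomes (-21m - 6) / (√(9*m^2 - 21*m - 6) + 3m).
For large m the denominator behaves like 2·3m, so the quotient tends to -21/6 = -7/2.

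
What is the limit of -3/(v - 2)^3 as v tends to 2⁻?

As v → 2⁻, (v - 2) → 0⁻, so (v - 2)^3 → 0⁻ and -3/(v - 2)^3 → ∞.

∞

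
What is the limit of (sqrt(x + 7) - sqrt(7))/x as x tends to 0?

Substitution gives 0/0. Multiply numerator and denominator by the conjugate √(7 + x) + √7.
The numerator becomes (7 + x) − 7 = x, so the expression simplifies to 1/(√(7 + x) + √7).
Letting x → 0 gives 1/(2√7) = √(7)/14.

√(7)/14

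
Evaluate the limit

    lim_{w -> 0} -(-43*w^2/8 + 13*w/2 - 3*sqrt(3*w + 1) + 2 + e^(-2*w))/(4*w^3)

Substitution gives 0/0 (the numerator vanishes to order 3).
Expand each term to order w^3: the coefficient of w^3 in -3·√(1 + 3w) is -81/16 and in e^(-2w) is -4/3.
Lower-order terms cancel with the polynomial part, so the numerator is (-307/48)·w^3 + o(w^3), and the limit is (-307/48)/(-4) = 307/192.

307/192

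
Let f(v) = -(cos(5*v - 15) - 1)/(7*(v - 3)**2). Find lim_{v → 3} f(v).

Direct substitution gives 0/0.
Apply L'Hôpital: lim (-5*sin(5*v - 15))/(42 - 14*v), still 0/0.
After 2 applications of L'Hôpital's rule the quotient is (-25*cos(5*v - 15))/(-14); substituting v = 3 gives 25/14.

25/14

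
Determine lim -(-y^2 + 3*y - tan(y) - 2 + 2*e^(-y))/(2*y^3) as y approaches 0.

1/3

Substitution gives 0/0; apply L'Hôpital's rule 3 times.
After differentiating numerator and denominator 3 times the quotient is (-6*tan(y)^4 - 8*tan(y)^2 - 2 - 2*e^(-y))/(-12); at y = 0 this is 1/3.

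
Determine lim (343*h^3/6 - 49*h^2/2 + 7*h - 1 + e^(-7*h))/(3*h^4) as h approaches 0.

Direct substitution gives 0/0.
Apply L'Hôpital: lim (343*h^2/2 - 49*h + 7 - 7*e^(-7*h))/(12*h^3), still 0/0.
Apply L'Hôpital: lim (343*h - 49 + 49*e^(-7*h))/(36*h^2), still 0/0.
Apply L'Hôpital: lim (343 - 343*e^(-7*h))/(72*h), still 0/0.
After 4 applications of L'Hôpital's rule the quotient is (2401*e^(-7*h))/(72); substituting h = 0 gives 2401/72.

2401/72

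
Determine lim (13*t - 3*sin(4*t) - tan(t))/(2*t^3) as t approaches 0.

95/6

Substitution gives 0/0 (the numerator vanishes to order 3).
Expand each term to order t^3: the coefficient of t^3 in -3·sin(4t) is 32 and in −tan(t) is -1/3.
Lower-order terms cancel with the polynomial part, so the numerator is (95/3)·t^3 + o(t^3), and the limit is (95/3)/(2) = 95/6.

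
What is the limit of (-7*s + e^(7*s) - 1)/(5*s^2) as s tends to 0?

49/10

Direct substitution gives 0/0.
Apply L'Hôpital: lim (7*e^(7*s) - 7)/(10*s), still 0/0.
After 2 applications of L'Hôpital's rule the quotient is (49*e^(7*s))/(10); substituting s = 0 gives 49/10.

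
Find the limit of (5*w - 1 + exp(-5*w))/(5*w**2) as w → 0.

Direct substitution gives 0/0.
Apply L'Hôpital: lim (5 - 5*e^(-5*w))/(10*w), still 0/0.
After 2 applications of L'Hôpital's rule the quotient is (25*e^(-5*w))/(10); substituting w = 0 gives 5/2.

5/2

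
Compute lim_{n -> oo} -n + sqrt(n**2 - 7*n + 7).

This has the form ∞ − ∞. Multiply and divide by the conjugate √(n^2 - 7*n + 7) + n.
That gives (-7n + 7) / (√(n^2 - 7*n + 7) + n).
Divide numerator and denominator by n: the limit is -7/(2·1) = -7/2.

-7/2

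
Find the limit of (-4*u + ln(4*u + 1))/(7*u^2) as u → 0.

-8/7

Direct substitution gives 0/0.
Apply L'Hôpital: lim (-4 + 4/(4*u + 1))/(14*u), still 0/0.
After 2 applications of L'Hôpital's rule the quotient is (-16/(4*u + 1)^2)/(14); substituting u = 0 gives -8/7.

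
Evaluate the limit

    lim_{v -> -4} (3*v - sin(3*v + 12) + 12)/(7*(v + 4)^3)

9/14

Direct substitution gives 0/0.
Apply L'Hôpital: lim (3 - 3*cos(3*v + 12))/(21*(v + 4)^2), still 0/0.
Apply L'Hôpital: lim (9*sin(3*v + 12))/(42*v + 168), still 0/0.
After 3 applications of L'Hôpital's rule the quotient is (27*cos(3*v + 12))/(42); substituting v = -4 gives 9/14.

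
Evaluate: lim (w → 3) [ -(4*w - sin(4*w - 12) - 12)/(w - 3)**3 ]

-32/3

Direct substitution gives 0/0.
Apply L'Hôpital: lim (4 - 4*cos(4*w - 12))/(-3*(w - 3)^2), still 0/0.
Apply L'Hôpital: lim (16*sin(4*w - 12))/(18 - 6*w), still 0/0.
After 3 applications of L'Hôpital's rule the quotient is (64*cos(4*w - 12))/(-6); substituting w = 3 gives -32/3.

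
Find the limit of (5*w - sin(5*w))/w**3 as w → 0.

125/6

Direct substitution gives 0/0.
Apply L'Hôpital: lim (5 - 5*cos(5*w))/(3*w^2), still 0/0.
Apply L'Hôpital: lim (25*sin(5*w))/(6*w), still 0/0.
After 3 applications of L'Hôpital's rule the quotient is (125*cos(5*w))/(6); substituting w = 0 gives 125/6.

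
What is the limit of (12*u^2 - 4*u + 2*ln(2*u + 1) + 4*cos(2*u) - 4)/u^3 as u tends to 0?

16/3

Substitution gives 0/0; apply L'Hôpital's rule 3 times.
After differentiating numerator and denominator 3 times the quotient is (32*sin(2*u) + 32/(2*u + 1)^3)/(6); at u = 0 this is 16/3.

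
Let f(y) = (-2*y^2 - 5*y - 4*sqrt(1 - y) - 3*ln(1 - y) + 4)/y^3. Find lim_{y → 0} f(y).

5/4

Substitution gives 0/0 (the numerator vanishes to order 3).
Expand each term to order y^3: the coefficient of y^3 in -3·ln(1 - y) is 1 and in -4·√(1 - y) is 1/4.
Lower-order terms cancel with the polynomial part, so the numerator is (5/4)·y^3 + o(y^3), and the limit is (5/4)/(1) = 5/4.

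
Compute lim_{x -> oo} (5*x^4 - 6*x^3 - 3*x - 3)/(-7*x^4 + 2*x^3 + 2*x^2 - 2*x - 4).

-5/7

Numerator and denominator both have degree 4.
Dividing every term by x^4, all lower-order terms vanish and the limit is the ratio of leading coefficients, 5/(-7) = -5/7.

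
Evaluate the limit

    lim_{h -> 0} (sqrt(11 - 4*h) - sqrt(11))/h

-2*√(11)/11

A 0/0 form; rationalise with √(11 - 4h) + √11. This collapses the numerator to -4h, leaving -4/(√(11 - 4h) + √11) → -4/(2√11) = -2*√(11)/11.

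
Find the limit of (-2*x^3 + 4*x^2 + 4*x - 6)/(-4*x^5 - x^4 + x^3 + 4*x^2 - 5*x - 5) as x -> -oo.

0

The denominator has degree 5 and the numerator degree 3. Dividing numerator and denominator by x^5 sends every term to 0 except the leading denominator term, so the limit is 0.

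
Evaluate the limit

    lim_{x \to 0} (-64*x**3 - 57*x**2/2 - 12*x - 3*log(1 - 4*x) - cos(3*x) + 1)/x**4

1509/8

Substitution gives 0/0; apply L'Hôpital's rule 4 times.
After differentiating numerator and denominator 4 times the quotient is (-81*cos(3*x) + 4608/(4*x - 1)^4)/(24); at x = 0 this is 1509/8.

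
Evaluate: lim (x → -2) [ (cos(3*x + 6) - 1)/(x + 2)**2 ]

-9/2

Direct substitution gives 0/0.
Apply L'Hôpital: lim (-3*sin(3*x + 6))/(2*x + 4), still 0/0.
After 2 applications of L'Hôpital's rule the quotient is (-9*cos(3*x + 6))/(2); substituting x = -2 gives -9/2.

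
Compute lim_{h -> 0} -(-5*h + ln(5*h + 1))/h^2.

Direct substitution gives 0/0.
Apply L'Hôpital: lim (-5 + 5/(5*h + 1))/(-2*h), still 0/0.
After 2 applications of L'Hôpital's rule the quotient is (-25/(5*h + 1)^2)/(-2); substituting h = 0 gives 25/2.

25/2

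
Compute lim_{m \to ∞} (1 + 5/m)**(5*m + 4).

e^(25)

Write it as [(1 + 5/m)^m]^(5) · (1 + 5/m)^(4). The bracketed term tends to e^(5) and the second factor to 1, so the limit is e^(25).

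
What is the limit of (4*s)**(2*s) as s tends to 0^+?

Base → 0⁺ and exponent → 0⁺: a 0^0 form.
Take logs: 2s·ln(4s). This is 0·(−∞); rewriting as ln(4s)/(1/(2s)) and applying L'Hôpital gives 0.
Hence the limit is e^0 = 1.

1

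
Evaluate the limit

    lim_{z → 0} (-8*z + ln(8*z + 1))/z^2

Direct substitution gives 0/0.
Apply L'Hôpital: lim (-8 + 8/(8*z + 1))/(2*z), still 0/0.
After 2 applications of L'Hôpital's rule the quotient is (-64/(8*z + 1)^2)/(2); substituting z = 0 gives -32.

-32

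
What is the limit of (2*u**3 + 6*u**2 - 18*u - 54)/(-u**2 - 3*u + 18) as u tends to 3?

At u = 3 both the top and bottom vanish — a removable singularity. Factoring out (u - 3) from each leaves (2*u^2 + 12*u + 18)/(-u - 6), which at u = 3 equals -8.

-8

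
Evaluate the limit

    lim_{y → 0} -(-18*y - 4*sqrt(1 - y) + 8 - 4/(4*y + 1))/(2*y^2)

Substitution gives 0/0 (the numerator vanishes to order 2).
Expand each term to order y^2: the coefficient of y^2 in -4·√(1 - y) is 1/2 and in -4·1/(1 + 4y) is -64.
Lower-order terms cancel with the polynomial part, so the numerator is (-127/2)·y^2 + o(y^2), and the limit is (-127/2)/(-2) = 127/4.

127/4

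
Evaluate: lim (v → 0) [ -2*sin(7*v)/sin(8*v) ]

-7/4

Substitution gives 0/0.
Divide numerator and denominator by v: sin(7v)/v → 7 and sin(8v)/v → 8, so the limit is -2·7/8 = -7/4.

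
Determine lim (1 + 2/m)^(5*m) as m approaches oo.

Let L be the limit and take ln: ln L = lim (5m)·ln(1 + 2/m) = lim (5m)·(2/m + O(1/m²)) = 10.
Hence L = e^(10).

e^(10)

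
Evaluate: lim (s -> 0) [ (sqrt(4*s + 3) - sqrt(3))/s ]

A 0/0 form; rationalise with √(3 + 4s) + √3. This collapses the numerator to 4s, leaving 4/(√(3 + 4s) + √3) → 4/(2√3) = 2*√(3)/3.

2*√(3)/3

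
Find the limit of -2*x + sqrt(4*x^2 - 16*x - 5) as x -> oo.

This has the form ∞ − ∞. Multiply and divide by the conjugate √(4*x^2 - 16*x - 5) + 2x.
That gives (-16x - 5) / (√(4*x^2 - 16*x - 5) + 2x).
Divide numerator and denominator by x: the limit is -16/(2·2) = -4.

-4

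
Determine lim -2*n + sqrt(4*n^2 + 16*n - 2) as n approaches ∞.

4

An ∞ − ∞ form. Rationalising with the conjugate, the difference becomes (16n - 2) / (√(4*n^2 + 16*n - 2) + 2n).
For large n the denominator behaves like 2·2n, so the quotient tends to 16/4 = 4.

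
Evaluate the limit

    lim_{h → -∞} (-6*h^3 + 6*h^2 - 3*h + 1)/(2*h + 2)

The numerator has higher degree (3 > 1); the quotient behaves like (-6/(2))·h^2 for large |h|.
As h → −∞ this diverges to -∞.

-∞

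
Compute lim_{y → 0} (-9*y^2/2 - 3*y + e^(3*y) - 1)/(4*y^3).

Direct substitution gives 0/0.
Apply L'Hôpital: lim (-9*y + 3*e^(3*y) - 3)/(12*y^2), still 0/0.
Apply L'Hôpital: lim (9*e^(3*y) - 9)/(24*y), still 0/0.
After 3 applications of L'Hôpital's rule the quotient is (27*e^(3*y))/(24); substituting y = 0 gives 9/8.

9/8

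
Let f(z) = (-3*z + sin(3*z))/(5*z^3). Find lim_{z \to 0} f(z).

Direct substitution gives 0/0.
Apply L'Hôpital: lim (3*cos(3*z) - 3)/(15*z^2), still 0/0.
Apply L'Hôpital: lim (-9*sin(3*z))/(30*z), still 0/0.
After 3 applications of L'Hôpital's rule the quotient is (-27*cos(3*z))/(30); substituting z = 0 gives -9/10.

-9/10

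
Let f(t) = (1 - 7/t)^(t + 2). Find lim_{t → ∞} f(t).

e^(-7)

Let L be the limit and take ln: ln L = lim (t + 2)·ln(1 - 7/t) = lim (t + 2)·(-7/t + O(1/t²)) = -7.
Hence L = e^(-7).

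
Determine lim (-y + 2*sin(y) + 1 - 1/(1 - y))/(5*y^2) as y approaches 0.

-1/5

Substitution gives 0/0; apply L'Hôpital's rule 2 times.
After differentiating numerator and denominator 2 times the quotient is (-2*sin(y) + 2/(y - 1)^3)/(10); at y = 0 this is -1/5.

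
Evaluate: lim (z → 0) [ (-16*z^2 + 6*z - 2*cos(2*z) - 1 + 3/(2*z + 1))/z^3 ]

Substitution gives 0/0 (the numerator vanishes to order 3).
Expand each term to order z^3: the coefficient of z^3 in 3·1/(1 + 2z) is -24 and in -2·cos(2z) is 0.
Lower-order terms cancel with the polynomial part, so the numerator is (-24)·z^3 + o(z^3), and the limit is (-24)/(1) = -24.

-24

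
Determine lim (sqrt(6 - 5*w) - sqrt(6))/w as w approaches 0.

Substitution gives 0/0. Multiply numerator and denominator by the conjugate √(6 - 5w) + √6.
The numerator becomes (6 - 5w) − 6 = -5w, so the expression simplifies to -5/(√(6 - 5w) + √6).
Letting w → 0 gives -5/(2√6) = -5*√(6)/12.

-5*√(6)/12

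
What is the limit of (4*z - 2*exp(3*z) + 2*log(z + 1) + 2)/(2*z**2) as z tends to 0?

-5

Substitution gives 0/0; apply L'Hôpital's rule 2 times.
After differentiating numerator and denominator 2 times the quotient is (-18*e^(3*z) - 2/(z + 1)^2)/(4); at z = 0 this is -5.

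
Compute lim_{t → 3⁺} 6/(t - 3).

As t → 3⁺, (t - 3) → 0⁺, so (t - 3)^1 → 0⁺ and 6/(t - 3)^1 → ∞.

∞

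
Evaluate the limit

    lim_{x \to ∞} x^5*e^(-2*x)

Write as x^5/e^{2x}, an ∞/∞ form.
Exponential growth dominates any polynomial, so repeated L'Hôpital (or the standard result) gives 0.

0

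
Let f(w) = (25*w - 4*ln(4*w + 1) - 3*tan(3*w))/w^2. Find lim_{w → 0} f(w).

Substitution gives 0/0; apply L'Hôpital's rule 2 times.
After differentiating numerator and denominator 2 times the quotient is (-54*tan(3*w)/cos(3*w)^2 + 64/(4*w + 1)^2)/(2); at w = 0 this is 32.

32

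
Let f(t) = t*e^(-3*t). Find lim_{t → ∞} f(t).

0

Write as t^1/e^{3t}, an ∞/∞ form.
Exponential growth dominates any polynomial, so repeated L'Hôpital (or the standard result) gives 0.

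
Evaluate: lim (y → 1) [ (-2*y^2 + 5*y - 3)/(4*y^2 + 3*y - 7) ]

1/11

At y = 1 both the top and bottom vanish — a removable singularity. Factoring out (y - 1) from each leaves (3 - 2*y)/(4*y + 7), which at y = 1 equals 1/11.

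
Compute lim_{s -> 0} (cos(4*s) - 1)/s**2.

-8

Direct substitution gives 0/0.
Apply L'Hôpital: lim (-4*sin(4*s))/(2*s), still 0/0.
After 2 applications of L'Hôpital's rule the quotient is (-16*cos(4*s))/(2); substituting s = 0 gives -8.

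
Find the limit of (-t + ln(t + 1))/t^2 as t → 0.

Direct substitution gives 0/0.
Apply L'Hôpital: lim (-1 + 1/(t + 1))/(2*t), still 0/0.
After 2 applications of L'Hôpital's rule the quotient is (-1/(t + 1)^2)/(2); substituting t = 0 gives -1/2.

-1/2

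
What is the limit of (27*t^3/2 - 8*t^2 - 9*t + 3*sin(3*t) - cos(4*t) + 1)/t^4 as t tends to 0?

-32/3

Substitution gives 0/0; apply L'Hôpital's rule 4 times.
After differentiating numerator and denominator 4 times the quotient is (243*sin(3*t) - 256*cos(4*t))/(24); at t = 0 this is -32/3.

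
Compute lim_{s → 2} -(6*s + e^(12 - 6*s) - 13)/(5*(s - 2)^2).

Direct substitution gives 0/0.
Apply L'Hôpital: lim (6 - 6*e^(12 - 6*s))/(20 - 10*s), still 0/0.
After 2 applications of L'Hôpital's rule the quotient is (36*e^(12 - 6*s))/(-10); substituting s = 2 gives -18/5.

-18/5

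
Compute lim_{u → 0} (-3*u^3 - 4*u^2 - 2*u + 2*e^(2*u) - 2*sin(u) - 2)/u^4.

4/3

Substitution gives 0/0; apply L'Hôpital's rule 4 times.
After differentiating numerator and denominator 4 times the quotient is (32*e^(2*u) - 2*sin(u))/(24); at u = 0 this is 4/3.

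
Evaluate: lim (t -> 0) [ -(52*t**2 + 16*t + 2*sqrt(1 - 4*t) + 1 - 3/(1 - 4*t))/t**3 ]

200

Substitution gives 0/0; apply L'Hôpital's rule 3 times.
After differentiating numerator and denominator 3 times the quotient is (-1152/(4*t - 1)^4 - 48*(4*t - 1)^4/(1 - 4*t)^(13/2))/(-6); at t = 0 this is 200.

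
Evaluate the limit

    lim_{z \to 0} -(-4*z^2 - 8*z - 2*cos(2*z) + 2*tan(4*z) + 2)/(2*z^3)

-64/3

Substitution gives 0/0 (the numerator vanishes to order 3).
Expand each term to order z^3: the coefficient of z^3 in -2·cos(2z) is 0 and in 2·tan(4z) is 128/3.
Lower-order terms cancel with the polynomial part, so the numerator is (128/3)·z^3 + o(z^3), and the limit is (128/3)/(-2) = -64/3.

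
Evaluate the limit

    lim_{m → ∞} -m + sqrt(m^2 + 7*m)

7/2

This has the form ∞ − ∞. Multiply and divide by the conjugate √(m^2 + 7*m) + m.
That gives (7m) / (√(m^2 + 7*m) + m).
Divide numerator and denominator by m: the limit is 7/(2·1) = 7/2.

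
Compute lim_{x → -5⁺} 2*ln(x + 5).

-∞

As x → -5⁺, x + 5 → 0⁺ and ln(x + 5) → −∞.
Multiplying by 2 gives -∞.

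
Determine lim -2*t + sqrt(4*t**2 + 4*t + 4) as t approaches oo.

This has the form ∞ − ∞. Multiply and divide by the conjugate √(4*t^2 + 4*t + 4) + 2t.
That gives (4t + 4) / (√(4*t^2 + 4*t + 4) + 2t).
Divide numerator and denominator by t: the limit is 4/(2·2) = 1.

1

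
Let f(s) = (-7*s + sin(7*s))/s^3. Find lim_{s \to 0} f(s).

Direct substitution gives 0/0.
Apply L'Hôpital: lim (7*cos(7*s) - 7)/(3*s^2), still 0/0.
Apply L'Hôpital: lim (-49*sin(7*s))/(6*s), still 0/0.
After 3 applications of L'Hôpital's rule the quotient is (-343*cos(7*s))/(6); substituting s = 0 gives -343/6.

-343/6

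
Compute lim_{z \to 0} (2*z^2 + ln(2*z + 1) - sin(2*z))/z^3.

Substitution gives 0/0; apply L'Hôpital's rule 3 times.
After differentiating numerator and denominator 3 times the quotient is (8*cos(2*z) + 16/(2*z + 1)^3)/(6); at z = 0 this is 4.

4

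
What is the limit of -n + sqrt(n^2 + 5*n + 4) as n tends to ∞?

This has the form ∞ − ∞. Multiply and divide by the conjugate √(n^2 + 5*n + 4) + n.
That gives (5n + 4) / (√(n^2 + 5*n + 4) + n).
Divide numerator and denominator by n: the limit is 5/(2·1) = 5/2.

5/2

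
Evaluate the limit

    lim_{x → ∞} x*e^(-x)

Write as x^1/e^{1x}, an ∞/∞ form.
Exponential growth dominates any polynomial, so repeated L'Hôpital (or the standard result) gives 0.

0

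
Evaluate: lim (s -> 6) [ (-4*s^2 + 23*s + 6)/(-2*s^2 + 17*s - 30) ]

Direct substitution gives 0/0, so factor. Both numerator and denominator have (s - 6) as a factor.
After cancelling, the expression reduces to (-4*s - 1)/(5 - 2*s).
Substituting s = 6 gives 25/7.

25/7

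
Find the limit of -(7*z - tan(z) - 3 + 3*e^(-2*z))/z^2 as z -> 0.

Substitution gives 0/0 (the numerator vanishes to order 2).
Expand each term to order z^2: the coefficient of z^2 in 3·e^(-2z) is 6 and in −tan(z) is 0.
Lower-order terms cancel with the polynomial part, so the numerator is (6)·z^2 + o(z^2), and the limit is (6)/(-1) = -6.

-6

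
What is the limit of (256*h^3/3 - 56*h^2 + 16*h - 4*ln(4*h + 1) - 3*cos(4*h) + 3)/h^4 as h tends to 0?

224

Substitution gives 0/0 (the numerator vanishes to order 4).
Expand each term to order h^4: the coefficient of h^4 in -3·cos(4h) is -32 and in -4·ln(1 + 4h) is 256.
Lower-order terms cancel with the polynomial part, so the numerator is (224)·h^4 + o(h^4), and the limit is (224)/(1) = 224.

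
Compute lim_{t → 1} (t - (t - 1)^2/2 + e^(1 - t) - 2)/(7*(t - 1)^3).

Direct substitution gives 0/0.
Apply L'Hôpital: lim (-t - e^(1 - t) + 2)/(21*(t - 1)^2), still 0/0.
Apply L'Hôpital: lim (e^(1 - t) - 1)/(42*t - 42), still 0/0.
After 3 applications of L'Hôpital's rule the quotient is (-e^(1 - t))/(42); substituting t = 1 gives -1/42.

-1/42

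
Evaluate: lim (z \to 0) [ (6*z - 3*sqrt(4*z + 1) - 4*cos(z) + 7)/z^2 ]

Substitution gives 0/0; apply L'Hôpital's rule 2 times.
After differentiating numerator and denominator 2 times the quotient is (4*cos(z) + 12/(4*z + 1)^(3/2))/(2); at z = 0 this is 8.

8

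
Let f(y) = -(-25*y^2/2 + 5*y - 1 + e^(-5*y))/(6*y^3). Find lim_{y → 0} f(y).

Direct substitution gives 0/0.
Apply L'Hôpital: lim (-25*y + 5 - 5*e^(-5*y))/(-18*y^2), still 0/0.
Apply L'Hôpital: lim (-25 + 25*e^(-5*y))/(-36*y), still 0/0.
After 3 applications of L'Hôpital's rule the quotient is (-125*e^(-5*y))/(-36); substituting y = 0 gives 125/36.

125/36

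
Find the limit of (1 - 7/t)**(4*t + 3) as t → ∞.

Write it as [(1 - 7/t)^t]^(4) · (1 - 7/t)^(3). The bracketed term tends to e^(-7) and the second factor to 1, so the limit is e^(-28).

e^(-28)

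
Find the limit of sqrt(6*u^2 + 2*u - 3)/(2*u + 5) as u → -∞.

For large |u|, √(6*u^2 + 2*u - 3) ≈ √6·|u| and the denominator ≈ 2u.
Since u → −∞, |u| = −u, giving −√6/(2) = -√(6)/2.

-√(6)/2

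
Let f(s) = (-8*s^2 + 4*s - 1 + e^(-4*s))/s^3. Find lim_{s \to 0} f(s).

Direct substitution gives 0/0.
Apply L'Hôpital: lim (-16*s + 4 - 4*e^(-4*s))/(3*s^2), still 0/0.
Apply L'Hôpital: lim (-16 + 16*e^(-4*s))/(6*s), still 0/0.
After 3 applications of L'Hôpital's rule the quotient is (-64*e^(-4*s))/(6); substituting s = 0 gives -32/3.

-32/3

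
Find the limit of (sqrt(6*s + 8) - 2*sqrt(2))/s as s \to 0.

3*√(2)/4

Substitution gives 0/0. Multiply numerator and denominator by the conjugate √(8 + 6s) + √8.
The numerator becomes (8 + 6s) − 8 = 6s, so the expression simplifies to 6/(√(8 + 6s) + √8).
Letting s → 0 gives 6/(2√8) = 3*√(2)/4.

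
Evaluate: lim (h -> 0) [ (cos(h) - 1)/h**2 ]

Direct substitution gives 0/0.
Apply L'Hôpital: lim (-sin(h))/(2*h), still 0/0.
After 2 applications of L'Hôpital's rule the quotient is (-cos(h))/(2); substituting h = 0 gives -1/2.

-1/2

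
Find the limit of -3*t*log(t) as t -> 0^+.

This is a 0·(−∞) form. Rewrite as -3·ln(t) / t^(−1) and apply L'Hôpital:
the derivative quotient is -3·(1/t) / (−1·t^(−2)) = (3/1)·t^1 → 0.

0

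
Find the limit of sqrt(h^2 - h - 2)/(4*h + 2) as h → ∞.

For large |h|, √(h^2 - h - 2) ≈ √1·|h| and the denominator ≈ 4h.
Since h → +∞, |h| = h, giving √1/(4) = 1/4.

1/4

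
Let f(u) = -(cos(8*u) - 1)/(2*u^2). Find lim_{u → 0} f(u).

16

Direct substitution gives 0/0.
Apply L'Hôpital: lim (-8*sin(8*u))/(-4*u), still 0/0.
After 2 applications of L'Hôpital's rule the quotient is (-64*cos(8*u))/(-4); substituting u = 0 gives 16.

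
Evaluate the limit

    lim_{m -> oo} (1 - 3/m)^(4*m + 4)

Write it as [(1 - 3/m)^m]^(4) · (1 - 3/m)^(4). The bracketed term tends to e^(-3) and the second factor to 1, so the limit is e^(-12).

e^(-12)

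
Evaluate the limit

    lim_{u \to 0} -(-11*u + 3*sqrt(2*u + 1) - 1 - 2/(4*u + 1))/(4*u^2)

67/8

Substitution gives 0/0 (the numerator vanishes to order 2).
Expand each term to order u^2: the coefficient of u^2 in -2·1/(1 + 4u) is -32 and in 3·√(1 + 2u) is -3/2.
Lower-order terms cancel with the polynomial part, so the numerator is (-67/2)·u^2 + o(u^2), and the limit is (-67/2)/(-4) = 67/8.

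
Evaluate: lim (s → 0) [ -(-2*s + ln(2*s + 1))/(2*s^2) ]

1

Direct substitution gives 0/0.
Apply L'Hôpital: lim (-2 + 2/(2*s + 1))/(-4*s), still 0/0.
After 2 applications of L'Hôpital's rule the quotient is (-4/(2*s + 1)^2)/(-4); substituting s = 0 gives 1.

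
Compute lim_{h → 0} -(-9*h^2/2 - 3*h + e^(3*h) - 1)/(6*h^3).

-3/4

Direct substitution gives 0/0.
Apply L'Hôpital: lim (-9*h + 3*e^(3*h) - 3)/(-18*h^2), still 0/0.
Apply L'Hôpital: lim (9*e^(3*h) - 9)/(-36*h), still 0/0.
After 3 applications of L'Hôpital's rule the quotient is (27*e^(3*h))/(-36); substituting h = 0 gives -3/4.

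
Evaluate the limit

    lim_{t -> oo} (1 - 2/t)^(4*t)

Let L be the limit and take ln: ln L = lim (4t)·ln(1 - 2/t) = lim (4t)·(-2/t + O(1/t²)) = -8.
Hence L = e^(-8).

e^(-8)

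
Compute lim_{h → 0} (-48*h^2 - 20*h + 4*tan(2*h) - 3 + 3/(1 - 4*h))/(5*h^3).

Substitution gives 0/0; apply L'Hôpital's rule 3 times.
After differentiating numerator and denominator 3 times the quotient is (192*tan(2*h)^2/cos(2*h)^2 + 64/cos(2*h)^2 + 1152/(4*h - 1)^4)/(30); at h = 0 this is 608/15.

608/15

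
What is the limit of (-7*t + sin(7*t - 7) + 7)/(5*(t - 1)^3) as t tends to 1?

Direct substitution gives 0/0.
Apply L'Hôpital: lim (7*cos(7*t - 7) - 7)/(15*(t - 1)^2), still 0/0.
Apply L'Hôpital: lim (-49*sin(7*t - 7))/(30*t - 30), still 0/0.
After 3 applications of L'Hôpital's rule the quotient is (-343*cos(7*t - 7))/(30); substituting t = 1 gives -343/30.

-343/30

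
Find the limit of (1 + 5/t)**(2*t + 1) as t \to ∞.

The base → 1 and the exponent → ∞: a 1^∞ form.
Take logarithms: (2t + 1)·ln(1 + 5/t). Since ln(1+u) ~ u for small u, this behaves like (2t)·(5/t) → 10.
So the limit is e^(10).

e^(10)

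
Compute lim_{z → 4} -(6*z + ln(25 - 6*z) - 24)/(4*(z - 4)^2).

9/2

Direct substitution gives 0/0.
Apply L'Hôpital: lim (6 - 6/(25 - 6*z))/(32 - 8*z), still 0/0.
After 2 applications of L'Hôpital's rule the quotient is (-36/(25 - 6*z)^2)/(-8); substituting z = 4 gives 9/2.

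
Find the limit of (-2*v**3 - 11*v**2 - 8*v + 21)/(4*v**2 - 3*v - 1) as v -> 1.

Direct substitution gives 0/0, so factor. Both numerator and denominator have (v - 1) as a factor.
After cancelling, the expression reduces to (-2*v^2 - 13*v - 21)/(4*v + 1).
Substituting v = 1 gives -36/5.

-36/5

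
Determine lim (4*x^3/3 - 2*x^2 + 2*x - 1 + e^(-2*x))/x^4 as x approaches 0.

Direct substitution gives 0/0.
Apply L'Hôpital: lim (4*x^2 - 4*x + 2 - 2*e^(-2*x))/(4*x^3), still 0/0.
Apply L'Hôpital: lim (8*x - 4 + 4*e^(-2*x))/(12*x^2), still 0/0.
Apply L'Hôpital: lim (8 - 8*e^(-2*x))/(24*x), still 0/0.
After 4 applications of L'Hôpital's rule the quotient is (16*e^(-2*x))/(24); substituting x = 0 gives 2/3.

2/3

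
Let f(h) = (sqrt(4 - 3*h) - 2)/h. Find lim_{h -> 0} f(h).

-3/4

Substitution gives 0/0. Multiply numerator and denominator by the conjugate √(4 - 3h) + √4.
The numerator becomes (4 - 3h) − 4 = -3h, so the expression simplifies to -3/(√(4 - 3h) + √4).
Letting h → 0 gives -3/(2√4) = -3/4.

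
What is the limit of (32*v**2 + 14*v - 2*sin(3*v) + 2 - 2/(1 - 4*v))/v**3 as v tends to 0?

Substitution gives 0/0; apply L'Hôpital's rule 3 times.
After differentiating numerator and denominator 3 times the quotient is (54*cos(3*v) - 768/(4*v - 1)^4)/(6); at v = 0 this is -119.

-119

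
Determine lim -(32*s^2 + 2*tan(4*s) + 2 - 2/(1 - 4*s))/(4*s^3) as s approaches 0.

Substitution gives 0/0; apply L'Hôpital's rule 3 times.
After differentiating numerator and denominator 3 times the quotient is (768*tan(4*s)^2/cos(4*s)^2 + 256/cos(4*s)^2 - 768/(4*s - 1)^4)/(-24); at s = 0 this is 64/3.

64/3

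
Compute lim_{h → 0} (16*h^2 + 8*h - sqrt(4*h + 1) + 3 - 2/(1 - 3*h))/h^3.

Substitution gives 0/0 (the numerator vanishes to order 3).
Expand each term to order h^3: the coefficient of h^3 in -2·1/(1 - 3h) is -54 and in −√(1 + 4h) is -4.
Lower-order terms cancel with the polynomial part, so the numerator is (-58)·h^3 + o(h^3), and the limit is (-58)/(1) = -58.

-58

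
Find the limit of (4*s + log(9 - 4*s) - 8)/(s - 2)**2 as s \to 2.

-8

Direct substitution gives 0/0.
Apply L'Hôpital: lim (4 - 4/(9 - 4*s))/(2*s - 4), still 0/0.
After 2 applications of L'Hôpital's rule the quotient is (-16/(9 - 4*s)^2)/(2); substituting s = 2 gives -8.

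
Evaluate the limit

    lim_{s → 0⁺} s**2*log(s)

0

This is a 0·(−∞) form. Rewrite as 1·ln(s) / s^(−2) and apply L'Hôpital:
the derivative quotient is 1·(1/s) / (−2·s^(−3)) = (-1/2)·s^2 → 0.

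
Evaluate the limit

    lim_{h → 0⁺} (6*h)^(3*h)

Base → 0⁺ and exponent → 0⁺: a 0^0 form.
Take logs: 3h·ln(6h). This is 0·(−∞); rewriting as ln(6h)/(1/(3h)) and applying L'Hôpital gives 0.
Hence the limit is e^0 = 1.

1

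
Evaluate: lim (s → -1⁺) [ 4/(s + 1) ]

As s → -1⁺, (s + 1) → 0⁺, so (s + 1)^1 → 0⁺ and 4/(s + 1)^1 → ∞.

∞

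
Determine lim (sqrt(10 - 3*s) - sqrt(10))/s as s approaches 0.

A 0/0 form; rationalise with √(10 - 3s) + √10. This collapses the numerator to -3s, leaving -3/(√(10 - 3s) + √10) → -3/(2√10) = -3*√(10)/20.

-3*√(10)/20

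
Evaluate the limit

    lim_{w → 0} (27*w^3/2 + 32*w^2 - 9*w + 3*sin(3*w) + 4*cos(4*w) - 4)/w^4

Substitution gives 0/0 (the numerator vanishes to order 4).
Expand each term to order w^4: the coefficient of w^4 in 3·sin(3w) is 0 and in 4·cos(4w) is 128/3.
Lower-order terms cancel with the polynomial part, so the numerator is (128/3)·w^4 + o(w^4), and the limit is (128/3)/(1) = 128/3.

128/3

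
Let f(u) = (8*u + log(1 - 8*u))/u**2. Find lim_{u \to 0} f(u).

-32

Direct substitution gives 0/0.
Apply L'Hôpital: lim (8 - 8/(1 - 8*u))/(2*u), still 0/0.
After 2 applications of L'Hôpital's rule the quotient is (-64/(1 - 8*u)^2)/(2); substituting u = 0 gives -32.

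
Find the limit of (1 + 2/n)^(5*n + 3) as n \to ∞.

Let L be the limit and take ln: ln L = lim (5n + 3)·ln(1 + 2/n) = lim (5n + 3)·(2/n + O(1/n²)) = 10.
Hence L = e^(10).

e^(10)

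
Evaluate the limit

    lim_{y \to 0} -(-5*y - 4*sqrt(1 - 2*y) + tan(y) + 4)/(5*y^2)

-2/5

Substitution gives 0/0; apply L'Hôpital's rule 2 times.
After differentiating numerator and denominator 2 times the quotient is (2*tan(y)/cos(y)^2 + 4/(1 - 2*y)^(3/2))/(-10); at y = 0 this is -2/5.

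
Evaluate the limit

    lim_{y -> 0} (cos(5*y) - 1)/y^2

-25/2

Direct substitution gives 0/0.
Apply L'Hôpital: lim (-5*sin(5*y))/(2*y), still 0/0.
After 2 applications of L'Hôpital's rule the quotient is (-25*cos(5*y))/(2); substituting y = 0 gives -25/2.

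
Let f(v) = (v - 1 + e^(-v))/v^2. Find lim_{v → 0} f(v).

Direct substitution gives 0/0.
Apply L'Hôpital: lim (1 - e^(-v))/(2*v), still 0/0.
After 2 applications of L'Hôpital's rule the quotient is (e^(-v))/(2); substituting v = 0 gives 1/2.

1/2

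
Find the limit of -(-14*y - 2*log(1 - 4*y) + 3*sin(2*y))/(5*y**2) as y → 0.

-16/5

Substitution gives 0/0; apply L'Hôpital's rule 2 times.
After differentiating numerator and denominator 2 times the quotient is (-12*sin(2*y) + 32/(4*y - 1)^2)/(-10); at y = 0 this is -16/5.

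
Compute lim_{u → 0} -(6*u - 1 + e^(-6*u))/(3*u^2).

Direct substitution gives 0/0.
Apply L'Hôpital: lim (6 - 6*e^(-6*u))/(-6*u), still 0/0.
After 2 applications of L'Hôpital's rule the quotient is (36*e^(-6*u))/(-6); substituting u = 0 gives -6.

-6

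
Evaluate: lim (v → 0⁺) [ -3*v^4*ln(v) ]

0

This is a 0·(−∞) form. Rewrite as -3·ln(v) / v^(−4) and apply L'Hôpital:
the derivative quotient is -3·(1/v) / (−4·v^(−5)) = (3/4)·v^4 → 0.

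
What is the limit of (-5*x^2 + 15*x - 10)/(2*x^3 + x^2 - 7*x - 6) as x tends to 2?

-5/21

At x = 2 both the top and bottom vanish — a removable singularity. Factoring out (x - 2) from each leaves (5 - 5*x)/(2*x^2 + 5*x + 3), which at x = 2 equals -5/21.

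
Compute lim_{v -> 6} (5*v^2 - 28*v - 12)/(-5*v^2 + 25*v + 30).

Direct substitution gives 0/0, so factor. Both numerator and denominator have (v - 6) as a factor.
After cancelling, the expression reduces to (5*v + 2)/(-5*v - 5).
Substituting v = 6 gives -32/35.

-32/35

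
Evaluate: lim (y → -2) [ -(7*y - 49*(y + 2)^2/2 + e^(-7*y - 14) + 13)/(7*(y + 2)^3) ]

Direct substitution gives 0/0.
Apply L'Hôpital: lim (-49*y - 7*e^(-7*y - 14) - 91)/(-21*(y + 2)^2), still 0/0.
Apply L'Hôpital: lim (49*e^(-7*y - 14) - 49)/(-42*y - 84), still 0/0.
After 3 applications of L'Hôpital's rule the quotient is (-343*e^(-7*y - 14))/(-42); substituting y = -2 gives 49/6.

49/6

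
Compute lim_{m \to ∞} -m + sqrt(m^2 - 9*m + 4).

An ∞ − ∞ form. Rationalising with the conjugate, the difference becomes (-9m + 4) / (√(m^2 - 9*m + 4) + m).
For large m the denominator behaves like 2·m, so the quotient tends to -9/2 = -9/2.

-9/2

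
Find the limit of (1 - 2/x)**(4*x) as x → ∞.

e^(-8)

Let L be the limit and take ln: ln L = lim (4x)·ln(1 - 2/x) = lim (4x)·(-2/x + O(1/x²)) = -8.
Hence L = e^(-8).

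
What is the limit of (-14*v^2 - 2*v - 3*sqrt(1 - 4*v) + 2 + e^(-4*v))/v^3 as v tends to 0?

4/3

Substitution gives 0/0 (the numerator vanishes to order 3).
Expand each term to order v^3: the coefficient of v^3 in -3·√(1 - 4v) is 12 and in e^(-4v) is -32/3.
Lower-order terms cancel with the polynomial part, so the numerator is (4/3)·v^3 + o(v^3), and the limit is (4/3)/(1) = 4/3.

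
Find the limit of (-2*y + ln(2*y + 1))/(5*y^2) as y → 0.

Direct substitution gives 0/0.
Apply L'Hôpital: lim (-2 + 2/(2*y + 1))/(10*y), still 0/0.
After 2 applications of L'Hôpital's rule the quotient is (-4/(2*y + 1)^2)/(10); substituting y = 0 gives -2/5.

-2/5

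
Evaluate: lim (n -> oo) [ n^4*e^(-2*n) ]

0

Write as n^4/e^{2n}, an ∞/∞ form.
Exponential growth dominates any polynomial, so repeated L'Hôpital (or the standard result) gives 0.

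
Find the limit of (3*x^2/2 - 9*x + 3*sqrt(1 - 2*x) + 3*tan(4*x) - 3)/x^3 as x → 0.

Substitution gives 0/0; apply L'Hôpital's rule 3 times.
After differentiating numerator and denominator 3 times the quotient is (1152*tan(4*x)^2/cos(4*x)^2 + 384/cos(4*x)^2 - 9/(1 - 2*x)^(5/2))/(6); at x = 0 this is 125/2.

125/2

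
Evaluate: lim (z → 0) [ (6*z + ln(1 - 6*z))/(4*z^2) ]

Direct substitution gives 0/0.
Apply L'Hôpital: lim (6 - 6/(1 - 6*z))/(8*z), still 0/0.
After 2 applications of L'Hôpital's rule the quotient is (-36/(1 - 6*z)^2)/(8); substituting z = 0 gives -9/2.

-9/2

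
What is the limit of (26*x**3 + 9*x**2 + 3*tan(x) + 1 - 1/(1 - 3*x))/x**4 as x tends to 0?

Substitution gives 0/0 (the numerator vanishes to order 4).
Expand each term to order x^4: the coefficient of x^4 in −1/(1 - 3x) is -81 and in 3·tan(x) is 0.
Lower-order terms cancel with the polynomial part, so the numerator is (-81)·x^4 + o(x^4), and the limit is (-81)/(1) = -81.

-81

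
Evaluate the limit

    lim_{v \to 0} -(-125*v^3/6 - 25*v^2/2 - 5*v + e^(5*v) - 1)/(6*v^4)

Direct substitution gives 0/0.
Apply L'Hôpital: lim (-125*v^2/2 - 25*v + 5*e^(5*v) - 5)/(-24*v^3), still 0/0.
Apply L'Hôpital: lim (-125*v + 25*e^(5*v) - 25)/(-72*v^2), still 0/0.
Apply L'Hôpital: lim (125*e^(5*v) - 125)/(-144*v), still 0/0.
After 4 applications of L'Hôpital's rule the quotient is (625*e^(5*v))/(-144); substituting v = 0 gives -625/144.

-625/144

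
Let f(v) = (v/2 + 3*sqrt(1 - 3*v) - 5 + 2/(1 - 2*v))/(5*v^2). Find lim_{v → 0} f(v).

37/40

Substitution gives 0/0; apply L'Hôpital's rule 2 times.
After differentiating numerator and denominator 2 times the quotient is (-16/(2*v - 1)^3 - 27/(4*(1 - 3*v)^(3/2)))/(10); at v = 0 this is 37/40.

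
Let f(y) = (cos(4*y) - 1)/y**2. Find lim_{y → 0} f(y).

Direct substitution gives 0/0.
Apply L'Hôpital: lim (-4*sin(4*y))/(2*y), still 0/0.
After 2 applications of L'Hôpital's rule the quotient is (-16*cos(4*y))/(2); substituting y = 0 gives -8.

-8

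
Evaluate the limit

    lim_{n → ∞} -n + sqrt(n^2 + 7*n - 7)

7/2

An ∞ − ∞ form. Rationalising with the conjugate, the difference becomes (7n - 7) / (√(n^2 + 7*n - 7) + n).
For large n the denominator behaves like 2·n, so the quotient tends to 7/2 = 7/2.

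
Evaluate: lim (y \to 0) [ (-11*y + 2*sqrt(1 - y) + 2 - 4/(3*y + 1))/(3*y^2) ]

-145/12

Substitution gives 0/0 (the numerator vanishes to order 2).
Expand each term to order y^2: the coefficient of y^2 in 2·√(1 - y) is -1/4 and in -4·1/(1 + 3y) is -36.
Lower-order terms cancel with the polynomial part, so the numerator is (-145/4)·y^2 + o(y^2), and the limit is (-145/4)/(3) = -145/12.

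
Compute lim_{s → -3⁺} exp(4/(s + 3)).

As s → -3⁺, 4/(s + 3) → +∞, so e^(4/(s + 3)) → ∞.

∞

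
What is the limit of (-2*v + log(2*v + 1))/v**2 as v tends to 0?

Direct substitution gives 0/0.
Apply L'Hôpital: lim (-2 + 2/(2*v + 1))/(2*v), still 0/0.
After 2 applications of L'Hôpital's rule the quotient is (-4/(2*v + 1)^2)/(2); substituting v = 0 gives -2.

-2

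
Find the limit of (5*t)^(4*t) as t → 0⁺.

1

Base → 0⁺ and exponent → 0⁺: a 0^0 form.
Take logs: 4t·ln(5t). This is 0·(−∞); rewriting as ln(5t)/(1/(4t)) and applying L'Hôpital gives 0.
Hence the limit is e^0 = 1.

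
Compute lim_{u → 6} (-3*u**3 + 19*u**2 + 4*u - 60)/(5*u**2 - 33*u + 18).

-92/27

At u = 6 both the top and bottom vanish — a removable singularity. Factoring out (u - 6) from each leaves (-3*u^2 + u + 10)/(5*u - 3), which at u = 6 equals -92/27.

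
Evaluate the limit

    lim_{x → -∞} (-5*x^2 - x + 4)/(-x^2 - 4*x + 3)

Numerator and denominator both have degree 2.
Dividing every term by x^2, all lower-order terms vanish and the limit is the ratio of leading coefficients, -5/(-1) = 5.

5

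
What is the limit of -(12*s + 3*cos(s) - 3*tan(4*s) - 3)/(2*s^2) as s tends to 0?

Substitution gives 0/0; apply L'Hôpital's rule 2 times.
After differentiating numerator and denominator 2 times the quotient is (-3*cos(s) - 96*tan(4*s)/cos(4*s)^2)/(-4); at s = 0 this is 3/4.

3/4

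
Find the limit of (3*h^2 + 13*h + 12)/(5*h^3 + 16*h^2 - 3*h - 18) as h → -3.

At h = -3 both the top and bottom vanish — a removable singularity. Factoring out (h + 3) from each leaves (3*h + 4)/(5*h^2 + h - 6), which at h = -3 equals -5/36.

-5/36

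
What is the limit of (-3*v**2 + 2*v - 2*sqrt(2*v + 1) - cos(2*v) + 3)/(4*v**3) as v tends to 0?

-1/4

Substitution gives 0/0; apply L'Hôpital's rule 3 times.
After differentiating numerator and denominator 3 times the quotient is (-8*sin(2*v) - 6/(2*v + 1)^(5/2))/(24); at v = 0 this is -1/4.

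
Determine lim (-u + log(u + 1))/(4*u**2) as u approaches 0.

Direct substitution gives 0/0.
Apply L'Hôpital: lim (-1 + 1/(u + 1))/(8*u), still 0/0.
After 2 applications of L'Hôpital's rule the quotient is (-1/(u + 1)^2)/(8); substituting u = 0 gives -1/8.

-1/8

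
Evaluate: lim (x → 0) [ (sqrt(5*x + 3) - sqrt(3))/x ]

5*√(3)/6

Substitution gives 0/0. Multiply numerator and denominator by the conjugate √(3 + 5x) + √3.
The numerator becomes (3 + 5x) − 3 = 5x, so the expression simplifies to 5/(√(3 + 5x) + √3).
Letting x → 0 gives 5/(2√3) = 5*√(3)/6.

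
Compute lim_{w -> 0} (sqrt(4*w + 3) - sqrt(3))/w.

A 0/0 form; rationalise with √(3 + 4w) + √3. This collapses the numerator to 4w, leaving 4/(√(3 + 4w) + √3) → 4/(2√3) = 2*√(3)/3.

2*√(3)/3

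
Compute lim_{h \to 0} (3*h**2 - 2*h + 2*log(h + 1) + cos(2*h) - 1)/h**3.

Substitution gives 0/0 (the numerator vanishes to order 3).
Expand each term to order h^3: the coefficient of h^3 in cos(2h) is 0 and in 2·ln(1 + h) is 2/3.
Lower-order terms cancel with the polynomial part, so the numerator is (2/3)·h^3 + o(h^3), and the limit is (2/3)/(1) = 2/3.

2/3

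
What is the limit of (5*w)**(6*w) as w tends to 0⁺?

1

Base → 0⁺ and exponent → 0⁺: a 0^0 form.
Take logs: 6w·ln(5w). This is 0·(−∞); rewriting as ln(5w)/(1/(6w)) and applying L'Hôpital gives 0.
Hence the limit is e^0 = 1.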